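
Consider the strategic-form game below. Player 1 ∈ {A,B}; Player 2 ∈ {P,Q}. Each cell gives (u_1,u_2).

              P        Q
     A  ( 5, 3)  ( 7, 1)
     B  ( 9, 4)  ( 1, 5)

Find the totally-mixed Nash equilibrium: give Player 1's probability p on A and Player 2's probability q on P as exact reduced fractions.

(p,q) = (1/3, 3/5)

P1 indiff ⇒ q·5+(1-q)·7 = q·9+(1-q)·1 ⇒ q(-4) = (1-q)(-6) ⇒ q = 3/5
P2 indiff ⇒ p·3+(1-p)·4 = p·1+(1-p)·5 ⇒ p(2) = (1-p)(1) ⇒ p = 1/3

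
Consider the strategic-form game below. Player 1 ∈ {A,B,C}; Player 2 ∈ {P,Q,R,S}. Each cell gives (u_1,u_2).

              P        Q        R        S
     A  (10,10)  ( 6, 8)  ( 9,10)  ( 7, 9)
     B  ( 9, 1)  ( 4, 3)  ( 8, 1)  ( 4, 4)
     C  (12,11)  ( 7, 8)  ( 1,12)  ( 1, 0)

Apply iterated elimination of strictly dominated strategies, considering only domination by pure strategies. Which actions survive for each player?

Survivors P1:{A,C} P2:{P,R}

P1 drop B (A beats it: P:10>9 Q:6>4 R:9>8 S:7>4)
P2 drop Q (P beats it: A:10>8 C:11>8)
P2 drop S (P beats it: A:10>9 C:11>0)
P1→{A,C} P2→{P,R}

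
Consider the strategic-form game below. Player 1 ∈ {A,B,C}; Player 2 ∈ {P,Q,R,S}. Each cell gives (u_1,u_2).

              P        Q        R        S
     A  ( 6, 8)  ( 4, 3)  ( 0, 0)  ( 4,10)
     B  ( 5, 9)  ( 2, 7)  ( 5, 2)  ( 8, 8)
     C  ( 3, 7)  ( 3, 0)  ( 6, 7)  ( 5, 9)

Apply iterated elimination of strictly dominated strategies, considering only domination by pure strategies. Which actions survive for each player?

Survivors P1:{A,B} P2:{P,S}

P2 drop Q (P beats it: A:8>3 B:9>7 C:7>0)
P2 drop R (S beats it: A:10>0 B:8>2 C:9>7)
P1 drop C (B beats it: P:5>3 S:8>5)
P1→{A,B} P2→{P,S}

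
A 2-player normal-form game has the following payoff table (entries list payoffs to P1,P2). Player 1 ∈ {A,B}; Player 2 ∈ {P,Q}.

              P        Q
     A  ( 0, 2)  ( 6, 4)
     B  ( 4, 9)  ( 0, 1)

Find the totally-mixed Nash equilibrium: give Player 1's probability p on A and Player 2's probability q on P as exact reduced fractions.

P1 indiff ⇒ q·0+(1-q)·6 = q·4+(1-q)·0 ⇒ q(-4) = (1-q)(-6) ⇒ q = 3/5
P2 indiff ⇒ p·2+(1-p)·9 = p·4+(1-p)·1 ⇒ p(-2) = (1-p)(-8) ⇒ p = 4/5

(p,q) = (4/5, 3/5)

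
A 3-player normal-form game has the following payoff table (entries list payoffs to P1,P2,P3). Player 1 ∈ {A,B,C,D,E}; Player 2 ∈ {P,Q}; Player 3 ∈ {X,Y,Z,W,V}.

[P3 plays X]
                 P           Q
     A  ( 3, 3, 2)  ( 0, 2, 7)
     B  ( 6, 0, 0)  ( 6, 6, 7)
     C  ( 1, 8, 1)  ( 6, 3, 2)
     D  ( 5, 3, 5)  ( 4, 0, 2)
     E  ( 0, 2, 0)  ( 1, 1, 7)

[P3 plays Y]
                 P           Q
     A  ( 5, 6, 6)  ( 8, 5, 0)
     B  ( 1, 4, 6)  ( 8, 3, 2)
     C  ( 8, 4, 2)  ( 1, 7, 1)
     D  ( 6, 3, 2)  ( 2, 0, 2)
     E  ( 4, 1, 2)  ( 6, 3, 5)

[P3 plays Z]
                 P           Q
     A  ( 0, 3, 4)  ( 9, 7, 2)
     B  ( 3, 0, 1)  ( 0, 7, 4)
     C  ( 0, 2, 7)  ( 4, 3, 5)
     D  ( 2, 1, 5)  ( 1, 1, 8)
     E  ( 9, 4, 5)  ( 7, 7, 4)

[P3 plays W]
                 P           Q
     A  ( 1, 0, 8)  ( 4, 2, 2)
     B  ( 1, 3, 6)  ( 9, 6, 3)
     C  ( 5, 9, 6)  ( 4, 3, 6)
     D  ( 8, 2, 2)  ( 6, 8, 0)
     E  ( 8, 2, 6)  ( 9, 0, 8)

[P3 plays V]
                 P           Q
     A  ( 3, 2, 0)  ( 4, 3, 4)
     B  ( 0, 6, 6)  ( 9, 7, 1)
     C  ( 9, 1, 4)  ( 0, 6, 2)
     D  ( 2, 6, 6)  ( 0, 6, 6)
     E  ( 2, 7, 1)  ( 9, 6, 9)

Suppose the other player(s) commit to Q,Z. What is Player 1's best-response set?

u_1(A vs Q,Z) = 9
u_1(B vs Q,Z) = 0
u_1(C vs Q,Z) = 4
u_1(D vs Q,Z) = 1
u_1(E vs Q,Z) = 7
max payoff 9 at {A}

P1 best: {A}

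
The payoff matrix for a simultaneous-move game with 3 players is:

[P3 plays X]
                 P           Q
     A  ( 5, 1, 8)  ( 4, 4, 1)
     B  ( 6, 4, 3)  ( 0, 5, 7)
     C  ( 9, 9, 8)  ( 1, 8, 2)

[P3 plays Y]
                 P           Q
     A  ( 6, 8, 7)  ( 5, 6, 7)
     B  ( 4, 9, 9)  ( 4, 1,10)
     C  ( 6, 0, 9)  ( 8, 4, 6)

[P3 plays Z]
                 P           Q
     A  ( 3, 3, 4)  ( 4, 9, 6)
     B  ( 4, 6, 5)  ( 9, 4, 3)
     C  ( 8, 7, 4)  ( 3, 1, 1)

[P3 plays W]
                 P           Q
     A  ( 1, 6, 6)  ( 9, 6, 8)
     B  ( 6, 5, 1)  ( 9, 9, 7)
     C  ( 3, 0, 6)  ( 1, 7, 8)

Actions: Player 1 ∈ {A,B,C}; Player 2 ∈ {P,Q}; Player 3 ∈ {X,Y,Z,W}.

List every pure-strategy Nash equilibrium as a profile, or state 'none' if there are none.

(A,P,X): not NE [P1→C gives 9>5; P2→Q gives 4>1]
(A,P,Y): not NE [P3→X gives 8>7]
(A,P,Z): not NE [P1→C gives 8>3; P2→Q gives 9>3; P3→X gives 8>4]
(A,P,W): not NE [P1→B gives 6>1; P3→X gives 8>6]
(A,Q,X): not NE [P3→W gives 8>1]
(A,Q,Y): not NE [P1→C gives 8>5; P2→P gives 8>6; P3→W gives 8>7]
(A,Q,Z): not NE [P1→B gives 9>4; P3→W gives 8>6]
(A,Q,W): NE
(B,P,X): not NE [P1→C gives 9>6; P2→Q gives 5>4; P3→Y gives 9>3]
(B,P,Y): not NE [P1→C gives 6>4]
(B,P,Z): not NE [P1→C gives 8>4; P3→Y gives 9>5]
(B,P,W): not NE [P2→Q gives 9>5; P3→Y gives 9>1]
(B,Q,X): not NE [P1→A gives 4>0; P3→Y gives 10>7]
(B,Q,Y): not NE [P1→C gives 8>4; P2→P gives 9>1]
(B,Q,Z): not NE [P2→P gives 6>4; P3→Y gives 10>3]
(B,Q,W): not NE [P3→Y gives 10>7]
(C,P,X): not NE [P3→Y gives 9>8]
(C,P,Y): not NE [P2→Q gives 4>0]
(C,P,Z): not NE [P3→Y gives 9>4]
(C,P,W): not NE [P1→B gives 6>3; P2→Q gives 7>0; P3→Y gives 9>6]
(C,Q,X): not NE [P1→A gives 4>1; P2→P gives 9>8; P3→W gives 8>2]
(C,Q,Y): not NE [P3→W gives 8>6]
(C,Q,Z): not NE [P1→B gives 9>3; P2→P gives 7>1; P3→W gives 8>1]
(C,Q,W): not NE [P1→B gives 9>1]

PSNE = {(A,Q,W)}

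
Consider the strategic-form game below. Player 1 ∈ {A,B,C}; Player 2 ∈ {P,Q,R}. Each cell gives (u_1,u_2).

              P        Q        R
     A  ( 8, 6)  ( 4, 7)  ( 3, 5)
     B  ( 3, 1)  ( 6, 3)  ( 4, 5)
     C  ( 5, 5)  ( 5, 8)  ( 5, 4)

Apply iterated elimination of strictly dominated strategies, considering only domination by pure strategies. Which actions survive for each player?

IESDS → P1:{B,C} P2:{Q,R}

P2 drop P (Q beats it: A:7>6 B:3>1 C:8>5)
P1 drop A (B beats it: Q:6>4 R:4>3)
P1→{B,C} P2→{Q,R}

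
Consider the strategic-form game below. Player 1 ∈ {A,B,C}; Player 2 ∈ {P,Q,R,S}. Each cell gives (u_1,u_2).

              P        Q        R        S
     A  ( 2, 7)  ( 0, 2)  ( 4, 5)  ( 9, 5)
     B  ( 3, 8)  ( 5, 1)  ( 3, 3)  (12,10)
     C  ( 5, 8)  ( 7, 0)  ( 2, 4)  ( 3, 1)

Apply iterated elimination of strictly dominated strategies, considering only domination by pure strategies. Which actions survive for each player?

P2 drop Q (P beats it: A:7>2 B:8>1 C:8>0)
P2 drop R (P beats it: A:7>5 B:8>3 C:8>4)
P1 drop A (B beats it: P:3>2 S:12>9)
P1→{B,C} P2→{P,S}

Survivors P1:{B,C} P2:{P,S}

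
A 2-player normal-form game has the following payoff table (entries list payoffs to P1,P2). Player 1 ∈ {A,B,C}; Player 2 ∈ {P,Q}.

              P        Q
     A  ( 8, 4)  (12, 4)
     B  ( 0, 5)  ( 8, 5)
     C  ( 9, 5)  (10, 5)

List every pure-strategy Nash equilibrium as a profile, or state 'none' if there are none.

(A,P): not NE [P1→C gives 9>8]
(A,Q): NE
(B,P): not NE [P1→C gives 9>0]
(B,Q): not NE [P1→A gives 12>8]
(C,P): NE
(C,Q): not NE [P1→A gives 12>10]

PSNE = {(A,Q), (C,P)}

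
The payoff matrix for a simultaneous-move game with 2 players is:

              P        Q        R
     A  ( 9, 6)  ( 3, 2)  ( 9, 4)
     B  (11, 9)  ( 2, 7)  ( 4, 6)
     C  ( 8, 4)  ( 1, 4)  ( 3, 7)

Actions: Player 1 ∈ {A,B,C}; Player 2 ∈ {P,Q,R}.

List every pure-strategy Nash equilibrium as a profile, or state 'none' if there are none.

(A,P): not NE [P1→B gives 11>9]
(A,Q): not NE [P2→P gives 6>2]
(A,R): not NE [P2→P gives 6>4]
(B,P): NE
(B,Q): not NE [P1→A gives 3>2; P2→P gives 9>7]
(B,R): not NE [P1→A gives 9>4; P2→P gives 9>6]
(C,P): not NE [P1→B gives 11>8; P2→R gives 7>4]
(C,Q): not NE [P1→A gives 3>1; P2→R gives 7>4]
(C,R): not NE [P1→A gives 9>3]

PSNE = {(B,P)}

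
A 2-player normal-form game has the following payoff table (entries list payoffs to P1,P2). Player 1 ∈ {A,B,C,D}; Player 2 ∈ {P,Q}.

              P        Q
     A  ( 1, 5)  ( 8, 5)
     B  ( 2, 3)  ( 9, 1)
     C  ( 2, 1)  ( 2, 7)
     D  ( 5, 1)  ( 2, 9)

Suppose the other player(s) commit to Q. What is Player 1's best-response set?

u_1(A vs Q) = 8
u_1(B vs Q) = 9
u_1(C vs Q) = 2
u_1(D vs Q) = 2
max payoff 9 at {B}

P1 best: {B}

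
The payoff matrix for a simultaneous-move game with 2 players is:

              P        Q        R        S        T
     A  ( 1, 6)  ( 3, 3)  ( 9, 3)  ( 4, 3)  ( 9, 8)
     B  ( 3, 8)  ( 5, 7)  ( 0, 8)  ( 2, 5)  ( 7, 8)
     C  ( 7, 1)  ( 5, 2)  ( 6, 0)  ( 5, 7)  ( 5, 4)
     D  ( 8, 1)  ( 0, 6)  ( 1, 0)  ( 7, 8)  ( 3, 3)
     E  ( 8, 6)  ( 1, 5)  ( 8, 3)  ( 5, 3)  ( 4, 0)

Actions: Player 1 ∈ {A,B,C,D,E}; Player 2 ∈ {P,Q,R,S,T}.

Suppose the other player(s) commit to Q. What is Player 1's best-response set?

argmax u_1 = {B,C}

u_1(A vs Q) = 3
u_1(B vs Q) = 5
u_1(C vs Q) = 5
u_1(D vs Q) = 0
u_1(E vs Q) = 1
max payoff 5 at {B,C}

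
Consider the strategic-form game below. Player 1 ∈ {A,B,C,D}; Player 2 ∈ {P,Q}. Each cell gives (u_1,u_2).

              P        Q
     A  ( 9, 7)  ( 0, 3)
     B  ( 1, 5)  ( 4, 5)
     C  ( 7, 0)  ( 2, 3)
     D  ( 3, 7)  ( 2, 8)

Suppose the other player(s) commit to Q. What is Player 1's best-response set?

u_1(A vs Q) = 0
u_1(B vs Q) = 4
u_1(C vs Q) = 2
u_1(D vs Q) = 2
max payoff 4 at {B}

BR_1 = {B}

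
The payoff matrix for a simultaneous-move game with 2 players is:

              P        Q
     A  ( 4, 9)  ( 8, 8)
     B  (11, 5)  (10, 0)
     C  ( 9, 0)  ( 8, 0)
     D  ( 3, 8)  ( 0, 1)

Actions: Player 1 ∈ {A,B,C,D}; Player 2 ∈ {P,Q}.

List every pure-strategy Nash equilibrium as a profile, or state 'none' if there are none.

PSNE = {(B,P)}

(A,P): not NE [P1→B gives 11>4]
(A,Q): not NE [P1→B gives 10>8; P2→P gives 9>8]
(B,P): NE
(B,Q): not NE [P2→P gives 5>0]
(C,P): not NE [P1→B gives 11>9]
(C,Q): not NE [P1→B gives 10>8]
(D,P): not NE [P1→B gives 11>3]
(D,Q): not NE [P1→B gives 10>0; P2→P gives 8>1]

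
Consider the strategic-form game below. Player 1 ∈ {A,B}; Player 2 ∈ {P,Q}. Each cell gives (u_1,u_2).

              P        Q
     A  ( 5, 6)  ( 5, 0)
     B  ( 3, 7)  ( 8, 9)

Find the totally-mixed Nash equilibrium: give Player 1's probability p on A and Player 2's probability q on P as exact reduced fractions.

P1 mixes 1/4 on A; P2 mixes 3/5 on P

P1 indiff ⇒ q·5+(1-q)·5 = q·3+(1-q)·8 ⇒ q(2) = (1-q)(3) ⇒ q = 3/5
P2 indiff ⇒ p·6+(1-p)·7 = p·0+(1-p)·9 ⇒ p(6) = (1-p)(2) ⇒ p = 1/4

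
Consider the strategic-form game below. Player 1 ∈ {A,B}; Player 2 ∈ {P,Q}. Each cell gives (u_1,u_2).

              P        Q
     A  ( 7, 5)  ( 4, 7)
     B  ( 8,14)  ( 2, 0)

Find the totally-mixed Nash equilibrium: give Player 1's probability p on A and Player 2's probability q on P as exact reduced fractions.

P1 indiff ⇒ q·7+(1-q)·4 = q·8+(1-q)·2 ⇒ q(-1) = (1-q)(-2) ⇒ q = 2/3
P2 indiff ⇒ p·5+(1-p)·14 = p·7+(1-p)·0 ⇒ p(-2) = (1-p)(-14) ⇒ p = 7/8

(p,q) = (7/8, 2/3)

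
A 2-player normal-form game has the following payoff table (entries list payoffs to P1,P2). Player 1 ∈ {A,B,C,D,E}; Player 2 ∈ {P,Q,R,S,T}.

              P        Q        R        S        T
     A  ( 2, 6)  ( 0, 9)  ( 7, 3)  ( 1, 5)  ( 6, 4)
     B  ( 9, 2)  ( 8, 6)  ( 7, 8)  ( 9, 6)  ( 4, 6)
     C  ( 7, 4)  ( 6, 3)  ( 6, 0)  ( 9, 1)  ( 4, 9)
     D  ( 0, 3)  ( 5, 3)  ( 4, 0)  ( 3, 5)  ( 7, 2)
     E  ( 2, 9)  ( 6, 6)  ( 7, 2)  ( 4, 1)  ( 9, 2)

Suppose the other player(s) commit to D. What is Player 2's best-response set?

P2 best: {S}

u_2(P vs D) = 3
u_2(Q vs D) = 3
u_2(R vs D) = 0
u_2(S vs D) = 5
u_2(T vs D) = 2
max payoff 5 at {S}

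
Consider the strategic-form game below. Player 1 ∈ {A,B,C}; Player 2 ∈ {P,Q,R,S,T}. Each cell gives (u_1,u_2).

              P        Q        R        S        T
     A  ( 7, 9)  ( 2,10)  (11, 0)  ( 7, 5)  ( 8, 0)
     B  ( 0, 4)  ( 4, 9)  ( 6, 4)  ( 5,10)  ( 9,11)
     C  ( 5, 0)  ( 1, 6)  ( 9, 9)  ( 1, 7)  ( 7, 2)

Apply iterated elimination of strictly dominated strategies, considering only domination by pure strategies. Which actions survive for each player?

P1 drop C (A beats it: P:7>5 Q:2>1 R:11>9 S:7>1 T:8>7)
P2 drop P (Q beats it: A:10>9 B:9>4)
P2 drop R (Q beats it: A:10>0 B:9>4)
P1→{A,B} P2→{Q,S,T}

Remaining: P1:{A,B} P2:{Q,S,T}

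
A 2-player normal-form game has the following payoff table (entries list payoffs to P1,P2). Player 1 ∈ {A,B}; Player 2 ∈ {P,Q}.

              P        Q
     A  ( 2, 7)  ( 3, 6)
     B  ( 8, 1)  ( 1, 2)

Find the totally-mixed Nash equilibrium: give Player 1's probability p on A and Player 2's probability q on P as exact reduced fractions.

p=1/2, q=1/4

P1 indiff ⇒ q·2+(1-q)·3 = q·8+(1-q)·1 ⇒ q(-6) = (1-q)(-2) ⇒ q = 1/4
P2 indiff ⇒ p·7+(1-p)·1 = p·6+(1-p)·2 ⇒ p(1) = (1-p)(1) ⇒ p = 1/2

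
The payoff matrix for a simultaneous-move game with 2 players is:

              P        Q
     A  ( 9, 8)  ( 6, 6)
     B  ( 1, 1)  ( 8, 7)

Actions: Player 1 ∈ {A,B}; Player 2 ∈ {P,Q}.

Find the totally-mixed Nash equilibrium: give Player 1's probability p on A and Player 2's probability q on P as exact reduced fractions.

(p,q) = (3/4, 1/5)

P1 indiff ⇒ q·9+(1-q)·6 = q·1+(1-q)·8 ⇒ q(8) = (1-q)(2) ⇒ q = 1/5
P2 indiff ⇒ p·8+(1-p)·1 = p·6+(1-p)·7 ⇒ p(2) = (1-p)(6) ⇒ p = 3/4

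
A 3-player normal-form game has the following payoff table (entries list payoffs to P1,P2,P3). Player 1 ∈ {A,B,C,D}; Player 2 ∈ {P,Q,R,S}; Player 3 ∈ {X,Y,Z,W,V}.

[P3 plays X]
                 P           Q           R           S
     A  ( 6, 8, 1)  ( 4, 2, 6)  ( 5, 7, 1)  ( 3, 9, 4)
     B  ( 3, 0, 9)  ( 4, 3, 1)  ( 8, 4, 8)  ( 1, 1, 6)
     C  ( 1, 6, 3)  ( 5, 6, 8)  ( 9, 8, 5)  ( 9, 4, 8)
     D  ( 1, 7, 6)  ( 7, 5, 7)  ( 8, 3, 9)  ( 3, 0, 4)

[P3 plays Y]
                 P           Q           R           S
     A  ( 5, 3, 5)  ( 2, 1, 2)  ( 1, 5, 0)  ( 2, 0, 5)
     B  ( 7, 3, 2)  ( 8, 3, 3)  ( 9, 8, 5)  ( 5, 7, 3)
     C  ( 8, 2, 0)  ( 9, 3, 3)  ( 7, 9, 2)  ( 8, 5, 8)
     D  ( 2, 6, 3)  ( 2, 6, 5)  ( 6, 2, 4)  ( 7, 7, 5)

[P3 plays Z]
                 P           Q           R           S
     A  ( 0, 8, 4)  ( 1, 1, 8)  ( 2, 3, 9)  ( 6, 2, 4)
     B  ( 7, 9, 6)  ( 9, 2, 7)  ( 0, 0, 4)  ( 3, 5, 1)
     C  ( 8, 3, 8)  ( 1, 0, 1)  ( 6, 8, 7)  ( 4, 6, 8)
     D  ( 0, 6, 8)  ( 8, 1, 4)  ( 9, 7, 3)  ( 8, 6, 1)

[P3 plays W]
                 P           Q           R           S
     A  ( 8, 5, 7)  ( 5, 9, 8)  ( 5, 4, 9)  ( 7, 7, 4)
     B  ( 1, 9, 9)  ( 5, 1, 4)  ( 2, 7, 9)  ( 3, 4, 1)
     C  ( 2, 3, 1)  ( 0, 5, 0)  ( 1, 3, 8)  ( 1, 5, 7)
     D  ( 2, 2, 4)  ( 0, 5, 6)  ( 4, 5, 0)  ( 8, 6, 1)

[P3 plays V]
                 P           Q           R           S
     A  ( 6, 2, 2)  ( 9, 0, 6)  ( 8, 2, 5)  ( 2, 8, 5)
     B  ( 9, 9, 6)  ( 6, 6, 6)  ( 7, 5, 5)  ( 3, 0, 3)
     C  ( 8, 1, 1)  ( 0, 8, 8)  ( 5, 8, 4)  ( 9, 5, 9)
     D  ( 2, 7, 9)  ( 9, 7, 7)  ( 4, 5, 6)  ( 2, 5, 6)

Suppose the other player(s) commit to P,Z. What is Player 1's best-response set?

BR_1 = {C}

u_1(A vs P,Z) = 0
u_1(B vs P,Z) = 7
u_1(C vs P,Z) = 8
u_1(D vs P,Z) = 0
max payoff 8 at {C}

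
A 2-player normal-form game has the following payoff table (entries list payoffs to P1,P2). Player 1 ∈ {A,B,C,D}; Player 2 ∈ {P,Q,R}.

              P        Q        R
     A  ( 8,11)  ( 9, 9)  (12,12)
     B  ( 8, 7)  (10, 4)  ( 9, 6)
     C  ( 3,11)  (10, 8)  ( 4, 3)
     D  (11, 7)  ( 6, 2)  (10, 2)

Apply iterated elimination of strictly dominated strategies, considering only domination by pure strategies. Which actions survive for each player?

P2 drop Q (P beats it: A:11>9 B:7>4 C:11>8 D:7>2)
P1 drop B (D beats it: P:11>8 R:10>9)
P1 drop C (A beats it: P:8>3 R:12>4)
P1→{A,D} P2→{P,R}

IESDS → P1:{A,D} P2:{P,R}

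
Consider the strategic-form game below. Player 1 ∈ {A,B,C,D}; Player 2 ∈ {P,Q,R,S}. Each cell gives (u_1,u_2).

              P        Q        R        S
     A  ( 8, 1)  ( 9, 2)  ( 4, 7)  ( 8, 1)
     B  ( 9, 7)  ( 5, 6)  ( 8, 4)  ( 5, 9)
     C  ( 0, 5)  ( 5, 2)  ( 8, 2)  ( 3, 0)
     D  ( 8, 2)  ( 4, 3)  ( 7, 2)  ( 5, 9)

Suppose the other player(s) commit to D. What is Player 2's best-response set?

u_2(P vs D) = 2
u_2(Q vs D) = 3
u_2(R vs D) = 2
u_2(S vs D) = 9
max payoff 9 at {S}

argmax u_2 = {S}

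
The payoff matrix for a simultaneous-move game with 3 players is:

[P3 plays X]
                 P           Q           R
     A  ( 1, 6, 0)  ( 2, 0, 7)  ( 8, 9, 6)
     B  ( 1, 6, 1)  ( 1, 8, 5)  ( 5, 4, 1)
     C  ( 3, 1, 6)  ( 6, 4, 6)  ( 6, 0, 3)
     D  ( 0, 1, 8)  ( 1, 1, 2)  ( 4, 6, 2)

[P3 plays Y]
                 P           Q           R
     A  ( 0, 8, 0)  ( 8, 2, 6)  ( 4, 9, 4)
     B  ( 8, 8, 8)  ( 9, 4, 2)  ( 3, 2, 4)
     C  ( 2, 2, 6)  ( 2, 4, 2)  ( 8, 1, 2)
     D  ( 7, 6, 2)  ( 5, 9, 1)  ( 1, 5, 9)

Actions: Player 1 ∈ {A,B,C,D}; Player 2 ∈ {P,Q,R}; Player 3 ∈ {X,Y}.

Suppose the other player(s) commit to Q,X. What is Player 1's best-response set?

u_1(A vs Q,X) = 2
u_1(B vs Q,X) = 1
u_1(C vs Q,X) = 6
u_1(D vs Q,X) = 1
max payoff 6 at {C}

P1 best: {C}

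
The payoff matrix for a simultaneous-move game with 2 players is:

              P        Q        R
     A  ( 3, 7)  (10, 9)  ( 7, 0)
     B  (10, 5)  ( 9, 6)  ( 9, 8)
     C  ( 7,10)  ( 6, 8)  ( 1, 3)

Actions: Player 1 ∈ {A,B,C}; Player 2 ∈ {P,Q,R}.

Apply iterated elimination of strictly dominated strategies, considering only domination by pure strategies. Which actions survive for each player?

P1 drop C (B beats it: P:10>7 Q:9>6 R:9>1)
P2 drop P (Q beats it: A:9>7 B:6>5)
P1→{A,B} P2→{Q,R}

Remaining: P1:{A,B} P2:{Q,R}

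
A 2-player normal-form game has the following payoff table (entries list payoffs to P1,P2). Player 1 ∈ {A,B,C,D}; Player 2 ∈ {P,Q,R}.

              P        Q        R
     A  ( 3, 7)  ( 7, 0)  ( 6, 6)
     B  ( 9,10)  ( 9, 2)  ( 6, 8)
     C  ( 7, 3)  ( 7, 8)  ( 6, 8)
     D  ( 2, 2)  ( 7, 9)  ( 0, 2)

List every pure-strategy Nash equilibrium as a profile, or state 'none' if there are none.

(A,P): not NE [P1→B gives 9>3]
(A,Q): not NE [P1→B gives 9>7; P2→P gives 7>0]
(A,R): not NE [P2→P gives 7>6]
(B,P): NE
(B,Q): not NE [P2→P gives 10>2]
(B,R): not NE [P2→P gives 10>8]
(C,P): not NE [P1→B gives 9>7; P2→R gives 8>3]
(C,Q): not NE [P1→B gives 9>7]
(C,R): NE
(D,P): not NE [P1→B gives 9>2; P2→Q gives 9>2]
(D,Q): not NE [P1→B gives 9>7]
(D,R): not NE [P1→C gives 6>0; P2→Q gives 9>2]

NE set: (B,P), (C,R)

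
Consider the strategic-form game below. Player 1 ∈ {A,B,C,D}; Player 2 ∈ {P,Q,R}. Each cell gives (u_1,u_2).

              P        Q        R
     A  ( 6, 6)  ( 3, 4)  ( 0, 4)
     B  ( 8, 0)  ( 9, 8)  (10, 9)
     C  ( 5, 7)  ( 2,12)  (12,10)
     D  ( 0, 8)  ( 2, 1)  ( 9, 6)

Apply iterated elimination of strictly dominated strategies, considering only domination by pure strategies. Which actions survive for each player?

P1 drop A (B beats it: P:8>6 Q:9>3 R:10>0)
P1 drop D (B beats it: P:8>0 Q:9>2 R:10>9)
P2 drop P (Q beats it: B:8>0 C:12>7)
P1→{B,C} P2→{Q,R}

IESDS → P1:{B,C} P2:{Q,R}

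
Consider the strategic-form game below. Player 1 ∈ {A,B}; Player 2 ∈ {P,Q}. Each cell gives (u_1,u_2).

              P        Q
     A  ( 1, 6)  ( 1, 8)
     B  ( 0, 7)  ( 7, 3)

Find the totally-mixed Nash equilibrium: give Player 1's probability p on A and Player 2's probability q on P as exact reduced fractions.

P1 indiff ⇒ q·1+(1-q)·1 = q·0+(1-q)·7 ⇒ q(1) = (1-q)(6) ⇒ q = 6/7
P2 indiff ⇒ p·6+(1-p)·7 = p·8+(1-p)·3 ⇒ p(-2) = (1-p)(-4) ⇒ p = 2/3

(p,q) = (2/3, 6/7)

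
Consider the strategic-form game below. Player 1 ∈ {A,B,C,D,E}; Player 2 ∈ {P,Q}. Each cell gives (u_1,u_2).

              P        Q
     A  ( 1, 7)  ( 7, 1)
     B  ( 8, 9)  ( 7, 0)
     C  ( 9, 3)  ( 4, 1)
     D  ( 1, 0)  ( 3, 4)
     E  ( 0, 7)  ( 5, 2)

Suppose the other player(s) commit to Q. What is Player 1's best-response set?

argmax u_1 = {A,B}

u_1(A vs Q) = 7
u_1(B vs Q) = 7
u_1(C vs Q) = 4
u_1(D vs Q) = 3
u_1(E vs Q) = 5
max payoff 7 at {A,B}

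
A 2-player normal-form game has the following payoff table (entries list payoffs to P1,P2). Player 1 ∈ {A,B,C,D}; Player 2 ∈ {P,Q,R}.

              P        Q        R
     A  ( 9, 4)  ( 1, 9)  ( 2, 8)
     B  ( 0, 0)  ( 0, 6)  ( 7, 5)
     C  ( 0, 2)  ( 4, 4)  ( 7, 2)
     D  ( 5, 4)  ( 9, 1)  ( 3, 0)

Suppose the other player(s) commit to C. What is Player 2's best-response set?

argmax u_2 = {Q}

u_2(P vs C) = 2
u_2(Q vs C) = 4
u_2(R vs C) = 2
max payoff 4 at {Q}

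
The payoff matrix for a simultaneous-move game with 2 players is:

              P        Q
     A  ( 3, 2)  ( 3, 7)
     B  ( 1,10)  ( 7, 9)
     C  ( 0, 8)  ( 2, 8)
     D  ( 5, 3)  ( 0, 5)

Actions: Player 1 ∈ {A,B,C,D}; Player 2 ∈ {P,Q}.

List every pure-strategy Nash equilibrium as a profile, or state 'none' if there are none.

Equilibria: none

(A,P): not NE [P1→D gives 5>3; P2→Q gives 7>2]
(A,Q): not NE [P1→B gives 7>3]
(B,P): not NE [P1→D gives 5>1]
(B,Q): not NE [P2→P gives 10>9]
(C,P): not NE [P1→D gives 5>0]
(C,Q): not NE [P1→B gives 7>2]
(D,P): not NE [P2→Q gives 5>3]
(D,Q): not NE [P1→B gives 7>0]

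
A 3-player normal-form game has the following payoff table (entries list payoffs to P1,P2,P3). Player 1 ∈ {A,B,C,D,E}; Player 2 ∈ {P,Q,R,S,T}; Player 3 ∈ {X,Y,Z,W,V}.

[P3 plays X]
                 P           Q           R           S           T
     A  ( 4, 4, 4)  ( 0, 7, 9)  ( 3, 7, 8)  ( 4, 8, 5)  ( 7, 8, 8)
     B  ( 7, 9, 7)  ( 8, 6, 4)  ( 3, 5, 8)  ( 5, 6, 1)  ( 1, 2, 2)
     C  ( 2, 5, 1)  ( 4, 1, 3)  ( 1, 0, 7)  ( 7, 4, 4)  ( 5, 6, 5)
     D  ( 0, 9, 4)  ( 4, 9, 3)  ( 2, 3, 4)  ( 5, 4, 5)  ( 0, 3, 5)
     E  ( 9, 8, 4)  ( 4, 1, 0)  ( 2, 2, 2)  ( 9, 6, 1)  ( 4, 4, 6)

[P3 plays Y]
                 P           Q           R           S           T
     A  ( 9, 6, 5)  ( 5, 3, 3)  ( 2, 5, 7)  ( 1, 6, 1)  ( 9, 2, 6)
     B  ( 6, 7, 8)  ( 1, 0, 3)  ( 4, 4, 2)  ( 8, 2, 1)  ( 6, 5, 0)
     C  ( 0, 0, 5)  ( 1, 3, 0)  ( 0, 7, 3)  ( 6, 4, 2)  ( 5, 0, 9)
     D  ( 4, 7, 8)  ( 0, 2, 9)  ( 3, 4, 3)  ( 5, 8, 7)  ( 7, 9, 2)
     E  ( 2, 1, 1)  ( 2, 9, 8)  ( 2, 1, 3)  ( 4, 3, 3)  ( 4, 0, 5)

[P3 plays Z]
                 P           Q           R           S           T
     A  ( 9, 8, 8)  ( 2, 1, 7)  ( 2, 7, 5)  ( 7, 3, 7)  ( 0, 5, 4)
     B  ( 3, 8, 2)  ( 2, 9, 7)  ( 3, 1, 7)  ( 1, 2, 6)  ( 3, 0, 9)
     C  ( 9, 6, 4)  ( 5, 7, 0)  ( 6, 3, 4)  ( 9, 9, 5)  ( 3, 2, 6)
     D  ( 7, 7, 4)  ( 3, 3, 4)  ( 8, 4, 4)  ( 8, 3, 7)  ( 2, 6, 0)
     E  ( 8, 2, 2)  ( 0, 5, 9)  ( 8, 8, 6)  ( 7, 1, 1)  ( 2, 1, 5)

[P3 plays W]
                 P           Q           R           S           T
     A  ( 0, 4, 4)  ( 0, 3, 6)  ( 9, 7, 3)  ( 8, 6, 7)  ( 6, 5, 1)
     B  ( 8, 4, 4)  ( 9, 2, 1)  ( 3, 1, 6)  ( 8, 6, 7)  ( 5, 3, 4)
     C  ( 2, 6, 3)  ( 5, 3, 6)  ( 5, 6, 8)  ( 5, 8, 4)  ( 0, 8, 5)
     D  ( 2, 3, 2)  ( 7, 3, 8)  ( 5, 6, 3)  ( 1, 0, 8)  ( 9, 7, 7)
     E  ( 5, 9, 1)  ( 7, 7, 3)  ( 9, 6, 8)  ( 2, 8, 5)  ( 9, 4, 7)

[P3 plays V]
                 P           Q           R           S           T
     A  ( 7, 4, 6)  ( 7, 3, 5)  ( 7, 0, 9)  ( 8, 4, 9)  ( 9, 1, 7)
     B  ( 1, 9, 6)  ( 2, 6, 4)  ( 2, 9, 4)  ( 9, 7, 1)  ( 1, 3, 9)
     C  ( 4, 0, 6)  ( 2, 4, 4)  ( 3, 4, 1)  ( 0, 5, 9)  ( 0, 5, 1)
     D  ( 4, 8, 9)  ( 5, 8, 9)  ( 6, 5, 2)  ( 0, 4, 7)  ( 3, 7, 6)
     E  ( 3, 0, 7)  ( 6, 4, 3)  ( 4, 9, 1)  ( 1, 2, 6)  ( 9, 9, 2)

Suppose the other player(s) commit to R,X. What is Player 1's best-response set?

argmax u_1 = {A,B}

u_1(A vs R,X) = 3
u_1(B vs R,X) = 3
u_1(C vs R,X) = 1
u_1(D vs R,X) = 2
u_1(E vs R,X) = 2
max payoff 3 at {A,B}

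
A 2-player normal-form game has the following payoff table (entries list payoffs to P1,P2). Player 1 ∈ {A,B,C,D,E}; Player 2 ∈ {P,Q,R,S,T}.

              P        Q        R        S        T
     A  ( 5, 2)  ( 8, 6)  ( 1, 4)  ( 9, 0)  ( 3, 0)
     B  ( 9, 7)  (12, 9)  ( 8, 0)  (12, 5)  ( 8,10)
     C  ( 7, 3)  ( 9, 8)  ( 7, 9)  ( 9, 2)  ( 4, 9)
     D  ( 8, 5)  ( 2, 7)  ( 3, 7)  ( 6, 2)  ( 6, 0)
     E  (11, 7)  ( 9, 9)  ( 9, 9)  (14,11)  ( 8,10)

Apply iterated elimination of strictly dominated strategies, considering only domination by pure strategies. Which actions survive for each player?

IESDS → P1:{B,E} P2:{S,T}

P1 drop A (B beats it: P:9>5 Q:12>8 R:8>1 S:12>9 T:8>3)
P1 drop C (B beats it: P:9>7 Q:12>9 R:8>7 S:12>9 T:8>4)
P1 drop D (B beats it: P:9>8 Q:12>2 R:8>3 S:12>6 T:8>6)
P2 drop P (Q beats it: B:9>7 E:9>7)
P2 drop Q (T beats it: B:10>9 E:10>9)
P2 drop R (S beats it: B:5>0 E:11>9)
P1→{B,E} P2→{S,T}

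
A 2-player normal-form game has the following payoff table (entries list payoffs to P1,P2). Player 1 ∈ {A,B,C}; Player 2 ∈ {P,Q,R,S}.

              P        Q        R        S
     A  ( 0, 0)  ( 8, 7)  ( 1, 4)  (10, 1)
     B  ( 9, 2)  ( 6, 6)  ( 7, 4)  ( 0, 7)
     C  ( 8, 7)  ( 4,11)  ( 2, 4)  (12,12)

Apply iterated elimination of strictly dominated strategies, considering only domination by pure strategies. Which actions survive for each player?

P2 drop P (Q beats it: A:7>0 B:6>2 C:11>7)
P2 drop R (Q beats it: A:7>4 B:6>4 C:11>4)
P1 drop B (A beats it: Q:8>6 S:10>0)
P1→{A,C} P2→{Q,S}

Remaining: P1:{A,C} P2:{Q,S}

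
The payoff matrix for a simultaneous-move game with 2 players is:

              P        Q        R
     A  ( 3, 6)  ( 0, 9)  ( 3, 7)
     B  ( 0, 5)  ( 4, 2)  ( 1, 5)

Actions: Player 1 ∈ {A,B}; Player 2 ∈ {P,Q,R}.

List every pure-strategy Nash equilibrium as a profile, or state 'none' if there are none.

PSNE: ∅

(A,P): not NE [P2→Q gives 9>6]
(A,Q): not NE [P1→B gives 4>0]
(A,R): not NE [P2→Q gives 9>7]
(B,P): not NE [P1→A gives 3>0]
(B,Q): not NE [P2→R gives 5>2]
(B,R): not NE [P1→A gives 3>1]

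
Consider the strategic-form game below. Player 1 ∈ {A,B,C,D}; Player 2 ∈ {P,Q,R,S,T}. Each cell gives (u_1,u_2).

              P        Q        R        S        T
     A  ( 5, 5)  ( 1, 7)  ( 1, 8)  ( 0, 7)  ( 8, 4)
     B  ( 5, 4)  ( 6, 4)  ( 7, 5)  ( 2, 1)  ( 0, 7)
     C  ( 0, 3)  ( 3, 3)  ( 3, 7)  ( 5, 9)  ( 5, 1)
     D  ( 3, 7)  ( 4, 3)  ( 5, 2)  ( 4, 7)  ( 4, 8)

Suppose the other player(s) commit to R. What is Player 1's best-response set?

u_1(A vs R) = 1
u_1(B vs R) = 7
u_1(C vs R) = 3
u_1(D vs R) = 5
max payoff 7 at {B}

BR_1 = {B}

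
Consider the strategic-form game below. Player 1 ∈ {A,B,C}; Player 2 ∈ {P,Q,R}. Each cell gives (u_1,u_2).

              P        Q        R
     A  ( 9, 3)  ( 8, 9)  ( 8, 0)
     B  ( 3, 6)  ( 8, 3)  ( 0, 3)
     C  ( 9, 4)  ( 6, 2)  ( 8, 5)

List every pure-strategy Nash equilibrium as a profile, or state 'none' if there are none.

PSNE = {(A,Q), (C,R)}

(A,P): not NE [P2→Q gives 9>3]
(A,Q): NE
(A,R): not NE [P2→Q gives 9>0]
(B,P): not NE [P1→C gives 9>3]
(B,Q): not NE [P2→P gives 6>3]
(B,R): not NE [P1→C gives 8>0; P2→P gives 6>3]
(C,P): not NE [P2→R gives 5>4]
(C,Q): not NE [P1→B gives 8>6; P2→R gives 5>2]
(C,R): NE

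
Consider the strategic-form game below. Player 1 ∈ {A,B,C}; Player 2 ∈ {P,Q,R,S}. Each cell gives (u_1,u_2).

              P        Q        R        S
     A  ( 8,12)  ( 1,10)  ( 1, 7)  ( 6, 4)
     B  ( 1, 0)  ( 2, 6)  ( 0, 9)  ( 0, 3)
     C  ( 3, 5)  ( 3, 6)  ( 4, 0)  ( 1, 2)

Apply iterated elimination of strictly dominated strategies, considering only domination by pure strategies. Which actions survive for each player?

Remaining: P1:{A,C} P2:{P,Q}

P1 drop B (C beats it: P:3>1 Q:3>2 R:4>0 S:1>0)
P2 drop R (P beats it: A:12>7 C:5>0)
P2 drop S (P beats it: A:12>4 C:5>2)
P1→{A,C} P2→{P,Q}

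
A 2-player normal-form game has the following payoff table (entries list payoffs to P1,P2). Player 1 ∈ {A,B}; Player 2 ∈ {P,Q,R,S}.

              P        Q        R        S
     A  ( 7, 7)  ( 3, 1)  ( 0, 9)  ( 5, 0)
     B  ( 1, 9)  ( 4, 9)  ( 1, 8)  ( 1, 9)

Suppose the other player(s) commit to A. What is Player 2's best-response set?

argmax u_2 = {R}

u_2(P vs A) = 7
u_2(Q vs A) = 1
u_2(R vs A) = 9
u_2(S vs A) = 0
max payoff 9 at {R}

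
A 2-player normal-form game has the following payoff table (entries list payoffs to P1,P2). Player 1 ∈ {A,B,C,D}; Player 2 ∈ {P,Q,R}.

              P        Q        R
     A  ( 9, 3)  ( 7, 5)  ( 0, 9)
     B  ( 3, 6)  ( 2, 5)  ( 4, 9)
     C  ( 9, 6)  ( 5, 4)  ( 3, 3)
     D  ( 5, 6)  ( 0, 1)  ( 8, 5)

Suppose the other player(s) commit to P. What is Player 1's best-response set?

P1 best: {A,C}

u_1(A vs P) = 9
u_1(B vs P) = 3
u_1(C vs P) = 9
u_1(D vs P) = 5
max payoff 9 at {A,C}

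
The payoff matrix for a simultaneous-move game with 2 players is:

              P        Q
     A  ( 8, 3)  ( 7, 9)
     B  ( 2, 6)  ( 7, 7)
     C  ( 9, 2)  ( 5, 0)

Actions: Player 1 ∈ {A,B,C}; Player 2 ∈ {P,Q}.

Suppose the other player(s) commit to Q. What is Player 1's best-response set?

BR_1 = {A,B}

u_1(A vs Q) = 7
u_1(B vs Q) = 7
u_1(C vs Q) = 5
max payoff 7 at {A,B}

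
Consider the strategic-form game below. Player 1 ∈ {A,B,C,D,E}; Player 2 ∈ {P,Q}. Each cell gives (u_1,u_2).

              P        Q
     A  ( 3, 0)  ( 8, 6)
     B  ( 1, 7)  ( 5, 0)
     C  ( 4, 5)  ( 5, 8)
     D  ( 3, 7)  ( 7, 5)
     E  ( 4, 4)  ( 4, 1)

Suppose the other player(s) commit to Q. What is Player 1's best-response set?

P1 best: {A}

u_1(A vs Q) = 8
u_1(B vs Q) = 5
u_1(C vs Q) = 5
u_1(D vs Q) = 7
u_1(E vs Q) = 4
max payoff 8 at {A}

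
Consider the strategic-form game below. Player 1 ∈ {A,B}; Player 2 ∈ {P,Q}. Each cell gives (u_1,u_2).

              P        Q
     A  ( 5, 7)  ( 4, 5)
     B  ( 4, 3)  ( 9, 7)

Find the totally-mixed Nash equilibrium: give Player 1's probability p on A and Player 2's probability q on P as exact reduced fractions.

(p,q) = (2/3, 5/6)

P1 indiff ⇒ q·5+(1-q)·4 = q·4+(1-q)·9 ⇒ q(1) = (1-q)(5) ⇒ q = 5/6
P2 indiff ⇒ p·7+(1-p)·3 = p·5+(1-p)·7 ⇒ p(2) = (1-p)(4) ⇒ p = 2/3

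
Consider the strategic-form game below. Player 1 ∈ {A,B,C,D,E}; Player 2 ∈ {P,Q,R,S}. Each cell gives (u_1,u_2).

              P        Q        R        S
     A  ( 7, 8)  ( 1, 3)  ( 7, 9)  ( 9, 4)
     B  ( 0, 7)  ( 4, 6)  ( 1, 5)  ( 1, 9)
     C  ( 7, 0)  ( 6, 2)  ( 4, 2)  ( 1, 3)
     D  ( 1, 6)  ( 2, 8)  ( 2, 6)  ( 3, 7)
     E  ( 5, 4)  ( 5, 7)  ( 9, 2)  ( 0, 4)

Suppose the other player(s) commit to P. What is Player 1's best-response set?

u_1(A vs P) = 7
u_1(B vs P) = 0
u_1(C vs P) = 7
u_1(D vs P) = 1
u_1(E vs P) = 5
max payoff 7 at {A,C}

BR_1 = {A,C}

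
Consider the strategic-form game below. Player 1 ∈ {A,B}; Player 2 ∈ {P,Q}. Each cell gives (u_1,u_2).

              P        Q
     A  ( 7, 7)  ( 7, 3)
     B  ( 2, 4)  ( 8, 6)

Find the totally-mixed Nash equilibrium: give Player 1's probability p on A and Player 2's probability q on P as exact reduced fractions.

(p,q) = (1/3, 1/6)

P1 indiff ⇒ q·7+(1-q)·7 = q·2+(1-q)·8 ⇒ q(5) = (1-q)(1) ⇒ q = 1/6
P2 indiff ⇒ p·7+(1-p)·4 = p·3+(1-p)·6 ⇒ p(4) = (1-p)(2) ⇒ p = 1/3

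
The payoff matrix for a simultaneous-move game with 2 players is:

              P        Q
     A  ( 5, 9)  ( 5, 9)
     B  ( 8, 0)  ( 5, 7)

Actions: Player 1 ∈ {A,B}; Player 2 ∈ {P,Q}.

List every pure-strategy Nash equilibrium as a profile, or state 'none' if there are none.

Nash profiles: (A,Q), (B,Q)

(A,P): not NE [P1→B gives 8>5]
(A,Q): NE
(B,P): not NE [P2→Q gives 7>0]
(B,Q): NE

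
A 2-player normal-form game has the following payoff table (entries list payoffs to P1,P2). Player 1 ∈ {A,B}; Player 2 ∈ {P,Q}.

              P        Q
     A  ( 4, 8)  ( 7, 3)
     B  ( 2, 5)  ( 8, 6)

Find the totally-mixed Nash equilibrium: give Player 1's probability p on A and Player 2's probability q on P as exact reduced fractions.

p=1/6, q=1/3

P1 indiff ⇒ q·4+(1-q)·7 = q·2+(1-q)·8 ⇒ q(2) = (1-q)(1) ⇒ q = 1/3
P2 indiff ⇒ p·8+(1-p)·5 = p·3+(1-p)·6 ⇒ p(5) = (1-p)(1) ⇒ p = 1/6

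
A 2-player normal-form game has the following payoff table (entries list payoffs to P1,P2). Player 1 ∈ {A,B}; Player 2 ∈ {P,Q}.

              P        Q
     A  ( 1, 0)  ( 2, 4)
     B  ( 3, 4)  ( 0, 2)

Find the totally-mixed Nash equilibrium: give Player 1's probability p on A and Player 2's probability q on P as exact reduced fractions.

(p,q) = (1/3, 1/2)

P1 indiff ⇒ q·1+(1-q)·2 = q·3+(1-q)·0 ⇒ q(-2) = (1-q)(-2) ⇒ q = 1/2
P2 indiff ⇒ p·0+(1-p)·4 = p·4+(1-p)·2 ⇒ p(-4) = (1-p)(-2) ⇒ p = 1/3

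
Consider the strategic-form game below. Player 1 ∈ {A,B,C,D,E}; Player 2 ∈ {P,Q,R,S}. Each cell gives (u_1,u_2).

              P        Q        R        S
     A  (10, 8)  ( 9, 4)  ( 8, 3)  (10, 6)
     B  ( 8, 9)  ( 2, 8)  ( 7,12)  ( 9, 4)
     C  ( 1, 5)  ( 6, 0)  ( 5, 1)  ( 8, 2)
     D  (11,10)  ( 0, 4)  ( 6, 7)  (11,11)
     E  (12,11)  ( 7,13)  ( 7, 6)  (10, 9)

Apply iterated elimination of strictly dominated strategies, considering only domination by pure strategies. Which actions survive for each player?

Remaining: P1:{A,D,E} P2:{P,Q,S}

P1 drop B (A beats it: P:10>8 Q:9>2 R:8>7 S:10>9)
P1 drop C (A beats it: P:10>1 Q:9>6 R:8>5 S:10>8)
P2 drop R (P beats it: A:8>3 D:10>7 E:11>6)
P1→{A,D,E} P2→{P,Q,S}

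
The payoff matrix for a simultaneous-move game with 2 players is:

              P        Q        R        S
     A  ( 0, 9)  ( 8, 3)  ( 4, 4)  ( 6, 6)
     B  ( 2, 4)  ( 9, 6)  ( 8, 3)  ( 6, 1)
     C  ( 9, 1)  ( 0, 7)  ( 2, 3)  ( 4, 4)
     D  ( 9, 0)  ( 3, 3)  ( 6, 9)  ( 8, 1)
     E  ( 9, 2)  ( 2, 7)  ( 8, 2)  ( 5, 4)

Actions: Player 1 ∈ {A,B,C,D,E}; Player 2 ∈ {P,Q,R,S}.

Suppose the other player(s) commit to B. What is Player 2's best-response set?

u_2(P vs B) = 4
u_2(Q vs B) = 6
u_2(R vs B) = 3
u_2(S vs B) = 1
max payoff 6 at {Q}

argmax u_2 = {Q}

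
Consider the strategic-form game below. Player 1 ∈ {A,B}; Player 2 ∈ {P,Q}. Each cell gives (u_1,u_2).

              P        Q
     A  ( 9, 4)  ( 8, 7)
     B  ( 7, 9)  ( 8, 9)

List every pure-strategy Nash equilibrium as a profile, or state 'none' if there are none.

NE set: (A,Q), (B,Q)

(A,P): not NE [P2→Q gives 7>4]
(A,Q): NE
(B,P): not NE [P1→A gives 9>7]
(B,Q): NE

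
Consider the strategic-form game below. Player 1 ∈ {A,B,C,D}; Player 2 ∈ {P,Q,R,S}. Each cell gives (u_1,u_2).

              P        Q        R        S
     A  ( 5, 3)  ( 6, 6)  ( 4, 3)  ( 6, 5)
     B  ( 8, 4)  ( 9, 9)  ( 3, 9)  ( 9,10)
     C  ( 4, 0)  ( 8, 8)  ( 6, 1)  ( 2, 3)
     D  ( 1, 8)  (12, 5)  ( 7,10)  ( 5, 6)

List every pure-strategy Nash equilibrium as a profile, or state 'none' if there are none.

NE set: (B,S), (D,R)

(A,P): not NE [P1→B gives 8>5; P2→Q gives 6>3]
(A,Q): not NE [P1→D gives 12>6]
(A,R): not NE [P1→D gives 7>4; P2→Q gives 6>3]
(A,S): not NE [P1→B gives 9>6; P2→Q gives 6>5]
(B,P): not NE [P2→S gives 10>4]
(B,Q): not NE [P1→D gives 12>9; P2→S gives 10>9]
(B,R): not NE [P1→D gives 7>3; P2→S gives 10>9]
(B,S): NE
(C,P): not NE [P1→B gives 8>4; P2→Q gives 8>0]
(C,Q): not NE [P1→D gives 12>8]
(C,R): not NE [P1→D gives 7>6; P2→Q gives 8>1]
(C,S): not NE [P1→B gives 9>2; P2→Q gives 8>3]
(D,P): not NE [P1→B gives 8>1; P2→R gives 10>8]
(D,Q): not NE [P2→R gives 10>5]
(D,R): NE
(D,S): not NE [P1→B gives 9>5; P2→R gives 10>6]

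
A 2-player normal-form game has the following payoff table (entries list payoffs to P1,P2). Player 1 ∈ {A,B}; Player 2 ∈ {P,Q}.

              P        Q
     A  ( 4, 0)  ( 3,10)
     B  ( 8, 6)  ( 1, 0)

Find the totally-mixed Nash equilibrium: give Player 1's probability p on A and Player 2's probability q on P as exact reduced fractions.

P1 mixes 3/8 on A; P2 mixes 1/3 on P

P1 indiff ⇒ q·4+(1-q)·3 = q·8+(1-q)·1 ⇒ q(-4) = (1-q)(-2) ⇒ q = 1/3
P2 indiff ⇒ p·0+(1-p)·6 = p·10+(1-p)·0 ⇒ p(-10) = (1-p)(-6) ⇒ p = 3/8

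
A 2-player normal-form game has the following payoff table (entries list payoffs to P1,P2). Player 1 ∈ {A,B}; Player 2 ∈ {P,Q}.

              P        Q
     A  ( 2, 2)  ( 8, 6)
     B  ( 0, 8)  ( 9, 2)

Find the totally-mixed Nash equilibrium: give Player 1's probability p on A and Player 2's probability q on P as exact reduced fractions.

P1 indiff ⇒ q·2+(1-q)·8 = q·0+(1-q)·9 ⇒ q(2) = (1-q)(1) ⇒ q = 1/3
P2 indiff ⇒ p·2+(1-p)·8 = p·6+(1-p)·2 ⇒ p(-4) = (1-p)(-6) ⇒ p = 3/5

p=3/5, q=1/3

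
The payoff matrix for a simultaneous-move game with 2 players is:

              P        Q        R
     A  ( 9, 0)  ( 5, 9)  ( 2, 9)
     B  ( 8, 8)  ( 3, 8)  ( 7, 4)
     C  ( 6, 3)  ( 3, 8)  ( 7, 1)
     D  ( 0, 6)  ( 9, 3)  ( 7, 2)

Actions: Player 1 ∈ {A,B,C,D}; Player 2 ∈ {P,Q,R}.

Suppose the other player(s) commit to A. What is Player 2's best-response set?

u_2(P vs A) = 0
u_2(Q vs A) = 9
u_2(R vs A) = 9
max payoff 9 at {Q,R}

BR_2 = {Q,R}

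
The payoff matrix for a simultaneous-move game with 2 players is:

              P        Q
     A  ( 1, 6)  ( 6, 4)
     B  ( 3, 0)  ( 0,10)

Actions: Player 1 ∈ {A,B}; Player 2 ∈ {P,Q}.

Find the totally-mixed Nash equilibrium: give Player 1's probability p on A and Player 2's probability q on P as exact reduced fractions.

P1 indiff ⇒ q·1+(1-q)·6 = q·3+(1-q)·0 ⇒ q(-2) = (1-q)(-6) ⇒ q = 3/4
P2 indiff ⇒ p·6+(1-p)·0 = p·4+(1-p)·10 ⇒ p(2) = (1-p)(10) ⇒ p = 5/6

(p,q) = (5/6, 3/4)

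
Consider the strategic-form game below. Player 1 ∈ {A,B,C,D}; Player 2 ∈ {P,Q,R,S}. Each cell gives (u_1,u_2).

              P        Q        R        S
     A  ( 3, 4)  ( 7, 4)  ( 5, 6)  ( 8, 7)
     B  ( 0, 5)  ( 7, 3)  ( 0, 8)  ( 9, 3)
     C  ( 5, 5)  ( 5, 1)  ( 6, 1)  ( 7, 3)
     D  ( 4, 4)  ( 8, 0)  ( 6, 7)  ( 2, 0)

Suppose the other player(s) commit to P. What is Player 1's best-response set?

u_1(A vs P) = 3
u_1(B vs P) = 0
u_1(C vs P) = 5
u_1(D vs P) = 4
max payoff 5 at {C}

argmax u_1 = {C}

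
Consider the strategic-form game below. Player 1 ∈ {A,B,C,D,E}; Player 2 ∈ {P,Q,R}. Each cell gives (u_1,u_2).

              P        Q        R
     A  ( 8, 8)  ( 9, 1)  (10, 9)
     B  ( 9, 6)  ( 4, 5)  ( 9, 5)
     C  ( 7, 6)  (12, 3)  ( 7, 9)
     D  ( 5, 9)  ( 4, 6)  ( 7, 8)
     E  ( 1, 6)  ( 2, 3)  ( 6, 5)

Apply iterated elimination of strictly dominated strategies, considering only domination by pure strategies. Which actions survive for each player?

Survivors P1:{A,B} P2:{P,R}

P1 drop D (A beats it: P:8>5 Q:9>4 R:10>7)
P1 drop E (A beats it: P:8>1 Q:9>2 R:10>6)
P2 drop Q (P beats it: A:8>1 B:6>5 C:6>3)
P1 drop C (A beats it: P:8>7 R:10>7)
P1→{A,B} P2→{P,R}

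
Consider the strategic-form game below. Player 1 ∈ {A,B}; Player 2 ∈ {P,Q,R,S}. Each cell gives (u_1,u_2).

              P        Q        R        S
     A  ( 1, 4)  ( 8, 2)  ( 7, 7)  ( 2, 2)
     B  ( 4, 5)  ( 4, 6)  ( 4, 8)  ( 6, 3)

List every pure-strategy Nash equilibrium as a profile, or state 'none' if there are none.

Nash profiles: (A,R)

(A,P): not NE [P1→B gives 4>1; P2→R gives 7>4]
(A,Q): not NE [P2→R gives 7>2]
(A,R): NE
(A,S): not NE [P1→B gives 6>2; P2→R gives 7>2]
(B,P): not NE [P2→R gives 8>5]
(B,Q): not NE [P1→A gives 8>4; P2→R gives 8>6]
(B,R): not NE [P1→A gives 7>4]
(B,S): not NE [P2→R gives 8>3]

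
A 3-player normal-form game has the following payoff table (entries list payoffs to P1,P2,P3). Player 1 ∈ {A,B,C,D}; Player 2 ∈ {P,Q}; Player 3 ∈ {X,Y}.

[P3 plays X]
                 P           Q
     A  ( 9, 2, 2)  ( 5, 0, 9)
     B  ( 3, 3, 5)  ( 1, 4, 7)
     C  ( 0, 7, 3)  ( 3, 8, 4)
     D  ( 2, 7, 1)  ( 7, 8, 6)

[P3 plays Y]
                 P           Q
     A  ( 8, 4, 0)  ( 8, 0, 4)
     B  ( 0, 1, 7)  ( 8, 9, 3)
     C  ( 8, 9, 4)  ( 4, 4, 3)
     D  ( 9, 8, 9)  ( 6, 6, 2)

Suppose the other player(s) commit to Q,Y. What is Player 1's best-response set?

BR_1 = {A,B}

u_1(A vs Q,Y) = 8
u_1(B vs Q,Y) = 8
u_1(C vs Q,Y) = 4
u_1(D vs Q,Y) = 6
max payoff 8 at {A,B}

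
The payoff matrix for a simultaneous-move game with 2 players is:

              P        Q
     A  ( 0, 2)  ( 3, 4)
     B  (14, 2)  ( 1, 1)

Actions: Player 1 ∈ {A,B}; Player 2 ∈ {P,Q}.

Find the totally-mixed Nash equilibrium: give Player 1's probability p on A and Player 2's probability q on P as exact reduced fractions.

p=1/3, q=1/8

P1 indiff ⇒ q·0+(1-q)·3 = q·14+(1-q)·1 ⇒ q(-14) = (1-q)(-2) ⇒ q = 1/8
P2 indiff ⇒ p·2+(1-p)·2 = p·4+(1-p)·1 ⇒ p(-2) = (1-p)(-1) ⇒ p = 1/3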